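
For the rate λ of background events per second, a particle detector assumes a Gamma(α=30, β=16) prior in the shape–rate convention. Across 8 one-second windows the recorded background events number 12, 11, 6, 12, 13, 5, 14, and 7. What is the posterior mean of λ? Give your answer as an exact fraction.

55/12

Total count: 12 + 11 + 6 + 12 + 13 + 5 + 14 + 7 = 80.
Total exposure: 8 seconds.
Gamma(α, β) with Poisson data over total exposure Σt gives posterior Gamma(α+Σx, β+Σt) = Gamma(110, 24).
Posterior mean = α'/β' = 110/24 = 55/12.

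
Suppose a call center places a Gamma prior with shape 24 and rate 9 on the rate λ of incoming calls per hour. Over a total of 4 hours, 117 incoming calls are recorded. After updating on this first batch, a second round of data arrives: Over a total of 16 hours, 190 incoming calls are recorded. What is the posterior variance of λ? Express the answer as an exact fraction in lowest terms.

331/841

Total count 117 over total exposure 4 hours.
After the first batch: Gamma(24 + 117, 9 + 4) = Gamma(141, 13).
Total count 190 over total exposure 16 hours.
After the second batch: Gamma(141 + 190, 13 + 16) = Gamma(331, 29).
Posterior variance = α'/β'² = 331/841.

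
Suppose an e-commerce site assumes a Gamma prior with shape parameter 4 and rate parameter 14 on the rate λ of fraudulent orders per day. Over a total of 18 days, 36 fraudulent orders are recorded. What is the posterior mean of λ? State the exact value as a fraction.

Total count 36 over total exposure 18 days.
Gamma(α, β) with Poisson data over total exposure Σt gives posterior Gamma(α+Σx, β+Σt) = Gamma(40, 32).
Posterior mean = α'/β' = 40/32 = 5/4.

5/4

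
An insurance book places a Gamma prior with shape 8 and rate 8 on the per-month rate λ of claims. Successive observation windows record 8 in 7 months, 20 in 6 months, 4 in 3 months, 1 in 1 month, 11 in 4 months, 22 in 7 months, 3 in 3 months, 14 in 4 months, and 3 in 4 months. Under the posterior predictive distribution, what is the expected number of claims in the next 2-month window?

4

Total count: 8 + 20 + 4 + 1 + 11 + 22 + 3 + 14 + 3 = 86.
Total exposure: 7 + 6 + 3 + 1 + 4 + 7 + 3 + 4 + 4 = 39 months.
Conjugate update: add total count to the shape and total exposure to the rate, giving Gamma(94, 47).
Predictive mean over a 2-month window = T·E[λ|data] = 2·94/47 = 4.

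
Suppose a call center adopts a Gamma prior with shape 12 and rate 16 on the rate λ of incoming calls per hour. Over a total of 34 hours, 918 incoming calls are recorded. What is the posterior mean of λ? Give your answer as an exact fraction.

Total count 918 over total exposure 34 hours.
Posterior: α' = 12 + 918 = 930, β' = 16 + 34 = 50.
Posterior mean = α'/β' = 930/50 = 93/5.

93/5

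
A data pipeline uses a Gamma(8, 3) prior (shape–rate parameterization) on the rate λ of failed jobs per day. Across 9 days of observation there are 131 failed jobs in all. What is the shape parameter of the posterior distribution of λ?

Total count 131 over total exposure 9 days.
The Gamma prior is conjugate for the Poisson rate, so λ | data ~ Gamma(8+131, 3+9) = Gamma(139, 12).

139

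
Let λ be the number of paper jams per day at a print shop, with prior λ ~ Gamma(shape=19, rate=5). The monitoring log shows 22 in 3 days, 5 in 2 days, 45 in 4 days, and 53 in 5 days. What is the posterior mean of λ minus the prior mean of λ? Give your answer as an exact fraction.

359/95

Total count: 22 + 5 + 45 + 53 = 125.
Total exposure: 3 + 2 + 4 + 5 = 14 days.
Conjugate update: add total count to the shape and total exposure to the rate, giving Gamma(144, 19).
Posterior mean = 144/19 = 144/19; prior mean = 19/5 = 19/5. Difference = 144/19 − 19/5 = 359/95.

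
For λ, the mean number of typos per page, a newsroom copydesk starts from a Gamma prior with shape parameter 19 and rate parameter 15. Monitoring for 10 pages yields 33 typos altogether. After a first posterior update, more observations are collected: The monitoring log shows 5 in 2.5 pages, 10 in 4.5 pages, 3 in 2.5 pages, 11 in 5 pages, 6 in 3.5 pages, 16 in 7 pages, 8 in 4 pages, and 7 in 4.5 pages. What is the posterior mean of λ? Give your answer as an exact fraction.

236/117

Total count 33 over total exposure 10 pages.
After the first batch: Gamma(19 + 33, 15 + 10) = Gamma(52, 25).
Total count: 5 + 10 + 3 + 11 + 6 + 16 + 8 + 7 = 66.
Total exposure: 2.5 + 4.5 + 2.5 + 5 + 3.5 + 7 + 4 + 4.5 = 33.5 pages.
After the second batch: Gamma(52 + 66, 25 + 33.5) = Gamma(118, 117/2).
Posterior mean = α'/β' = 118/(117/2) = 236/117.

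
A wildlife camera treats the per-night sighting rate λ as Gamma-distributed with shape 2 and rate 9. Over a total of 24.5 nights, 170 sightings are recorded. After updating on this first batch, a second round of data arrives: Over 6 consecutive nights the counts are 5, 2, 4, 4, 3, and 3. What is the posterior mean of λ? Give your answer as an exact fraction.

Total count 170 over total exposure 24.5 nights.
After the first batch: Gamma(2 + 170, 9 + 24.5) = Gamma(172, 67/2).
Total count: 5 + 2 + 4 + 4 + 3 + 3 = 21.
Total exposure: 6 nights.
After the second batch: Gamma(172 + 21, 67/2 + 6) = Gamma(193, 79/2).
Posterior mean = α'/β' = 193/(79/2) = 386/79.

386/79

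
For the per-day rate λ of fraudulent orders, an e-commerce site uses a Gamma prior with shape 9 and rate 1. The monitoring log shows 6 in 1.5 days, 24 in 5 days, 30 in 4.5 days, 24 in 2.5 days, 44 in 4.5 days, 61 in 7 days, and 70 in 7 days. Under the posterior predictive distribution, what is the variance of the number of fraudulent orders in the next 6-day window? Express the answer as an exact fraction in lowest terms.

Total count: 6 + 24 + 30 + 24 + 44 + 61 + 70 = 259.
Total exposure: 1.5 + 5 + 4.5 + 2.5 + 4.5 + 7 + 7 = 32 days.
Posterior: α' = 9 + 259 = 268, β' = 1 + 32 = 33.
The posterior predictive for a window of length T is Negative Binomial with variance T·α'·(β'+T)/β'² = 6·268·39/1089 = 6968/121.

6968/121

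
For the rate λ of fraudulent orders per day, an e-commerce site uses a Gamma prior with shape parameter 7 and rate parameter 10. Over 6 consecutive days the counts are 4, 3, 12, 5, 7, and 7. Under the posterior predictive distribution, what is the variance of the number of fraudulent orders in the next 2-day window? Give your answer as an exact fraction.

405/64

Total count: 4 + 3 + 12 + 5 + 7 + 7 = 38.
Total exposure: 6 days.
Conjugate update: add total count to the shape and total exposure to the rate, giving Gamma(45, 16).
The posterior predictive for a window of length T is Negative Binomial with variance T·α'·(β'+T)/β'² = 2·45·18/256 = 405/64.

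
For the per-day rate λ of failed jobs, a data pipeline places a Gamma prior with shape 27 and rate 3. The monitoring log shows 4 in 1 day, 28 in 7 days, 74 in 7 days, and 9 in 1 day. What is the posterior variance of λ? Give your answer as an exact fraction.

Total count: 4 + 28 + 74 + 9 = 115.
Total exposure: 1 + 7 + 7 + 1 = 16 days.
The Gamma prior is conjugate for the Poisson rate, so λ | data ~ Gamma(27+115, 3+16) = Gamma(142, 19).
Posterior variance = α'/β'² = 142/361.

142/361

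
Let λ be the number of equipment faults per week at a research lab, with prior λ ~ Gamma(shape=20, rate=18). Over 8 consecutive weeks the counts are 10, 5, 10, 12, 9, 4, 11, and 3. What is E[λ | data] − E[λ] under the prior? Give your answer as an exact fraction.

248/117

Total count: 10 + 5 + 10 + 12 + 9 + 4 + 11 + 3 = 64.
Total exposure: 8 weeks.
Gamma(α, β) with Poisson data over total exposure Σt gives posterior Gamma(α+Σx, β+Σt) = Gamma(84, 26).
Posterior mean = 84/26 = 42/13; prior mean = 20/18 = 10/9. Difference = 42/13 − 10/9 = 248/117.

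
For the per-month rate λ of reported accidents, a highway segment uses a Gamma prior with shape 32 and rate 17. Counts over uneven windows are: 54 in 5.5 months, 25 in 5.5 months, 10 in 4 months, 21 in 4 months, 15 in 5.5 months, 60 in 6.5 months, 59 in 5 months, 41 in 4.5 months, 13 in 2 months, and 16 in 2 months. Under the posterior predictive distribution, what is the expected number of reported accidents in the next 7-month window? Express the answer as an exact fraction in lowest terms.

4844/123

Total count: 54 + 25 + 10 + 21 + 15 + 60 + 59 + 41 + 13 + 16 = 314.
Total exposure: 5.5 + 5.5 + 4 + 4 + 5.5 + 6.5 + 5 + 4.5 + 2 + 2 = 44.5 months.
Posterior: α' = 32 + 314 = 346, β' = 17 + 44.5 = 123/2.
Predictive mean over a 7-month window = T·E[λ|data] = 7·346/(123/2) = 4844/123.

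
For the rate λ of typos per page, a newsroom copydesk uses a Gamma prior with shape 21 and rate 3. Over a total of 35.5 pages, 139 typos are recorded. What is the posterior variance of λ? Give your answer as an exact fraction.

Total count 139 over total exposure 35.5 pages.
Posterior: α' = 21 + 139 = 160, β' = 3 + 35.5 = 77/2.
Posterior variance = α'/β'² = 160/(5929/4) = 640/5929.

640/5929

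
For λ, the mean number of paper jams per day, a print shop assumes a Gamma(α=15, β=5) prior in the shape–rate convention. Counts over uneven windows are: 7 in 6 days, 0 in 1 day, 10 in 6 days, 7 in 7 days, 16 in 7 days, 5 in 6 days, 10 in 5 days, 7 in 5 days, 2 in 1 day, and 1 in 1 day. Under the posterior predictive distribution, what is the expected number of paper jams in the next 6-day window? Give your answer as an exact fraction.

48/5

Total count: 7 + 0 + 10 + 7 + 16 + 5 + 10 + 7 + 2 + 1 = 65.
Total exposure: 6 + 1 + 6 + 7 + 7 + 6 + 5 + 5 + 1 + 1 = 45 days.
Conjugate update: add total count to the shape and total exposure to the rate, giving Gamma(80, 50).
Predictive mean over a 6-day window = T·E[λ|data] = 6·80/50 = 48/5.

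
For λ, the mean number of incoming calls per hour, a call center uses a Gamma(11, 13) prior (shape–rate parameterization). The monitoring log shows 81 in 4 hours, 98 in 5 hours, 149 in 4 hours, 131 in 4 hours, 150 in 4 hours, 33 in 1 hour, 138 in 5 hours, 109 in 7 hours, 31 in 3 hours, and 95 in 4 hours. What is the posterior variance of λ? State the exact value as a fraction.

Total count: 81 + 98 + 149 + 131 + 150 + 33 + 138 + 109 + 31 + 95 = 1015.
Total exposure: 4 + 5 + 4 + 4 + 4 + 1 + 5 + 7 + 3 + 4 = 41 hours.
Posterior: α' = 11 + 1015 = 1026, β' = 13 + 41 = 54.
Posterior variance = α'/β'² = 1026/2916 = 19/54.

19/54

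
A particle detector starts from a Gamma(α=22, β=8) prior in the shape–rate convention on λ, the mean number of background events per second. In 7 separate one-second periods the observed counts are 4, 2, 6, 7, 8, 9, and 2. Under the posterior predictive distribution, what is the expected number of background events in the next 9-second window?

36

Total count: 4 + 2 + 6 + 7 + 8 + 9 + 2 = 38.
Total exposure: 7 seconds.
Gamma(α, β) with Poisson data over total exposure Σt gives posterior Gamma(α+Σx, β+Σt) = Gamma(60, 15).
Predictive mean over a 9-second window = T·E[λ|data] = 9·60/15 = 36.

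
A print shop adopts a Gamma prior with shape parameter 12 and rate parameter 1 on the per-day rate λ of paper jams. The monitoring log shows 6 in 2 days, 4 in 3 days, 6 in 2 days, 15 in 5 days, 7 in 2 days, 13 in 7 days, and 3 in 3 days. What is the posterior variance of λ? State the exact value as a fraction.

66/625

Total count: 6 + 4 + 6 + 15 + 7 + 13 + 3 = 54.
Total exposure: 2 + 3 + 2 + 5 + 2 + 7 + 3 = 24 days.
Conjugate update: add total count to the shape and total exposure to the rate, giving Gamma(66, 25).
Posterior variance = α'/β'² = 66/625.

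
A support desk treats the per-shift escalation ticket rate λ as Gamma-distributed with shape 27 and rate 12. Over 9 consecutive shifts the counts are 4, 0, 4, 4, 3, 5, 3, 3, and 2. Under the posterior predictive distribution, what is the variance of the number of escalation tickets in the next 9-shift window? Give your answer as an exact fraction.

Total count: 4 + 0 + 4 + 4 + 3 + 5 + 3 + 3 + 2 = 28.
Total exposure: 9 shifts.
Posterior: α' = 27 + 28 = 55, β' = 12 + 9 = 21.
The posterior predictive for a window of length T is Negative Binomial with variance T·α'·(β'+T)/β'² = 9·55·30/441 = 1650/49.

1650/49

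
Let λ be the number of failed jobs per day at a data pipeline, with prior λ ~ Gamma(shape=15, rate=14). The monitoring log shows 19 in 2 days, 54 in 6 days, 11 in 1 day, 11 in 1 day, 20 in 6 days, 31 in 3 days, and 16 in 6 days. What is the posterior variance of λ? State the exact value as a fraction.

Total count: 19 + 54 + 11 + 11 + 20 + 31 + 16 = 162.
Total exposure: 2 + 6 + 1 + 1 + 6 + 3 + 6 = 25 days.
The Gamma prior is conjugate for the Poisson rate, so λ | data ~ Gamma(15+162, 14+25) = Gamma(177, 39).
Posterior variance = α'/β'² = 177/1521 = 59/507.

59/507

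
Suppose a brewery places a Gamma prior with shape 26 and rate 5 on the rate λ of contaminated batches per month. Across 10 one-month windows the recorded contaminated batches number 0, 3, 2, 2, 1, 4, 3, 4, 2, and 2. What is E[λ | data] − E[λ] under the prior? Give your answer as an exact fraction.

-29/15

Total count: 0 + 3 + 2 + 2 + 1 + 4 + 3 + 4 + 2 + 2 = 23.
Total exposure: 10 months.
Gamma(α, β) with Poisson data over total exposure Σt gives posterior Gamma(α+Σx, β+Σt) = Gamma(49, 15).
Posterior mean = 49/15 = 49/15; prior mean = 26/5 = 26/5. Difference = 49/15 − 26/5 = -29/15.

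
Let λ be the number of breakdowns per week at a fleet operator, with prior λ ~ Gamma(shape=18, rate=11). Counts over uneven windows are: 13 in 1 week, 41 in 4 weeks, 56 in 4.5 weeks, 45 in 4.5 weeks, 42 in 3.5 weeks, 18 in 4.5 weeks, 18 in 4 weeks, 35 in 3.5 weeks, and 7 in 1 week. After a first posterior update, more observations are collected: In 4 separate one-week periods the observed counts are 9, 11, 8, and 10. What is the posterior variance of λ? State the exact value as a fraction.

Total count: 13 + 41 + 56 + 45 + 42 + 18 + 18 + 35 + 7 = 275.
Total exposure: 1 + 4 + 4.5 + 4.5 + 3.5 + 4.5 + 4 + 3.5 + 1 = 30.5 weeks.
After the first batch: Gamma(18 + 275, 11 + 30.5) = Gamma(293, 83/2).
Total count: 9 + 11 + 8 + 10 = 38.
Total exposure: 4 weeks.
After the second batch: Gamma(293 + 38, 83/2 + 4) = Gamma(331, 91/2).
Posterior variance = α'/β'² = 331/(8281/4) = 1324/8281.

1324/8281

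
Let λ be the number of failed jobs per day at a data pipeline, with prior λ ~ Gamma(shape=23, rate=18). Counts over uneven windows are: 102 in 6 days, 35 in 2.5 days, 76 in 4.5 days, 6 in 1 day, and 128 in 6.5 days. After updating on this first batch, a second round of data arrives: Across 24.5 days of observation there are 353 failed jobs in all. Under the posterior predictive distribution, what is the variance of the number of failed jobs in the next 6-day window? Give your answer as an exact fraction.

Total count: 102 + 35 + 76 + 6 + 128 = 347.
Total exposure: 6 + 2.5 + 4.5 + 1 + 6.5 = 20.5 days.
After the first batch: Gamma(23 + 347, 18 + 20.5) = Gamma(370, 77/2).
Total count 353 over total exposure 24.5 days.
After the second batch: Gamma(370 + 353, 77/2 + 24.5) = Gamma(723, 63).
The posterior predictive for a window of length T is Negative Binomial with variance T·α'·(β'+T)/β'² = 6·723·69/3969 = 11086/147.

11086/147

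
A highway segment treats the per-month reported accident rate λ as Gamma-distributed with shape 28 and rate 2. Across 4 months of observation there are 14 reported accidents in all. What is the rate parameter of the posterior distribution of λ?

Total count 14 over total exposure 4 months.
The Gamma prior is conjugate for the Poisson rate, so λ | data ~ Gamma(28+14, 2+4) = Gamma(42, 6).

6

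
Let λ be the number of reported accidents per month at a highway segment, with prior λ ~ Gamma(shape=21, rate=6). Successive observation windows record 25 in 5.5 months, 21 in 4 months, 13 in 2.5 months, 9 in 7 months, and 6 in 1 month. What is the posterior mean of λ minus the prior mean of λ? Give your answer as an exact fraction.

2/13

Total count: 25 + 21 + 13 + 9 + 6 = 74.
Total exposure: 5.5 + 4 + 2.5 + 7 + 1 = 20 months.
By Gamma–Poisson conjugacy, the posterior is Gamma(α + Σx, β + Σt) = Gamma(21 + 74, 6 + 20) = Gamma(95, 26).
Posterior mean = 95/26 = 95/26; prior mean = 21/6 = 7/2. Difference = 95/26 − 7/2 = 2/13.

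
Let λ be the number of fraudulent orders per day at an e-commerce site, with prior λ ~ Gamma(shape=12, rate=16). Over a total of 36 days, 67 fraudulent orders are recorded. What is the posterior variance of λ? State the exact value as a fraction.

79/2704

Total count 67 over total exposure 36 days.
Conjugate update: add total count to the shape and total exposure to the rate, giving Gamma(79, 52).
Posterior variance = α'/β'² = 79/2704.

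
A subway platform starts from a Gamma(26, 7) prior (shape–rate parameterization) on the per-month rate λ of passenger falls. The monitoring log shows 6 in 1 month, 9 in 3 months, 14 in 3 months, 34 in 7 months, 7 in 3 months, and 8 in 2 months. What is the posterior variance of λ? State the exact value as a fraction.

Total count: 6 + 9 + 14 + 34 + 7 + 8 = 78.
Total exposure: 1 + 3 + 3 + 7 + 3 + 2 = 19 months.
Posterior: α' = 26 + 78 = 104, β' = 7 + 19 = 26.
Posterior variance = α'/β'² = 104/676 = 2/13.

2/13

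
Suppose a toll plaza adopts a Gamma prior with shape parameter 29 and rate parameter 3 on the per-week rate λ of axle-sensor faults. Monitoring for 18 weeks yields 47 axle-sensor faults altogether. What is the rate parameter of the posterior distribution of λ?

Total count 47 over total exposure 18 weeks.
By Gamma–Poisson conjugacy, the posterior is Gamma(α + Σx, β + Σt) = Gamma(29 + 47, 3 + 18) = Gamma(76, 21).

21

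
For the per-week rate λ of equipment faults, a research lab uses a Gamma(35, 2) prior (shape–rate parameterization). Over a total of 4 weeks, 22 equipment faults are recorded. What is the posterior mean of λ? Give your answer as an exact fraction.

Total count 22 over total exposure 4 weeks.
By Gamma–Poisson conjugacy, the posterior is Gamma(α + Σx, β + Σt) = Gamma(35 + 22, 2 + 4) = Gamma(57, 6).
Posterior mean = α'/β' = 57/6 = 19/2.

19/2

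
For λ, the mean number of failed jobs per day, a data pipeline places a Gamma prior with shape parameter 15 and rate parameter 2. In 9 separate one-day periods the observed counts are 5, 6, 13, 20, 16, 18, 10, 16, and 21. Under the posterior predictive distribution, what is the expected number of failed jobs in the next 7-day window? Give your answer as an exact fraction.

Total count: 5 + 6 + 13 + 20 + 16 + 18 + 10 + 16 + 21 = 125.
Total exposure: 9 days.
By Gamma–Poisson conjugacy, the posterior is Gamma(α + Σx, β + Σt) = Gamma(15 + 125, 2 + 9) = Gamma(140, 11).
Predictive mean over a 7-day window = T·E[λ|data] = 7·140/11 = 980/11.

980/11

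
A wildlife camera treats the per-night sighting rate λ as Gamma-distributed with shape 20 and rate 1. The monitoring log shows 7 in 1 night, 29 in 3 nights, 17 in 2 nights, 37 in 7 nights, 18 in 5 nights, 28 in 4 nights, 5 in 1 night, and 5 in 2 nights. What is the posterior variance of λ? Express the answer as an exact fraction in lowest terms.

Total count: 7 + 29 + 17 + 37 + 18 + 28 + 5 + 5 = 146.
Total exposure: 1 + 3 + 2 + 7 + 5 + 4 + 1 + 2 = 25 nights.
The Gamma prior is conjugate for the Poisson rate, so λ | data ~ Gamma(20+146, 1+25) = Gamma(166, 26).
Posterior variance = α'/β'² = 166/676 = 83/338.

83/338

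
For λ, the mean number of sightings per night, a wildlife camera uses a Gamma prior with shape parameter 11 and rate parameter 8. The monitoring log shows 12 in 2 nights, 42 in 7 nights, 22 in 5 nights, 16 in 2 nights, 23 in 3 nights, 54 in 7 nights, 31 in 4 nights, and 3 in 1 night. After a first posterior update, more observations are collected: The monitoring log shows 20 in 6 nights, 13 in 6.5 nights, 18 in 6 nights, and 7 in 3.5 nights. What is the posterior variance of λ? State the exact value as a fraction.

272/3721

Total count: 12 + 42 + 22 + 16 + 23 + 54 + 31 + 3 = 203.
Total exposure: 2 + 7 + 5 + 2 + 3 + 7 + 4 + 1 = 31 nights.
After the first batch: Gamma(11 + 203, 8 + 31) = Gamma(214, 39).
Total count: 20 + 13 + 18 + 7 = 58.
Total exposure: 6 + 6.5 + 6 + 3.5 = 22 nights.
After the second batch: Gamma(214 + 58, 39 + 22) = Gamma(272, 61).
Posterior variance = α'/β'² = 272/3721.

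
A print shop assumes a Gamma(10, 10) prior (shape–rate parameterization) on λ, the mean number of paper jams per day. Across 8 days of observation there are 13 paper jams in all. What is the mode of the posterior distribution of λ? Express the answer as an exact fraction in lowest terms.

11/9

Total count 13 over total exposure 8 days.
Conjugate update: add total count to the shape and total exposure to the rate, giving Gamma(23, 18).
Posterior mode = (α'−1)/β' = 22/18 = 11/9.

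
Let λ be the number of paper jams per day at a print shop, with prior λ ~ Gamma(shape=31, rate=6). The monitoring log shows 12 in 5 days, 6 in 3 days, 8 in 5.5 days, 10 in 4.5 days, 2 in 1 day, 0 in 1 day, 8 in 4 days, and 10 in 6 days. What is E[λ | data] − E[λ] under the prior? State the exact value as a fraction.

-11/4

Total count: 12 + 6 + 8 + 10 + 2 + 0 + 8 + 10 = 56.
Total exposure: 5 + 3 + 5.5 + 4.5 + 1 + 1 + 4 + 6 = 30 days.
Conjugate update: add total count to the shape and total exposure to the rate, giving Gamma(87, 36).
Posterior mean = 87/36 = 29/12; prior mean = 31/6 = 31/6. Difference = 29/12 − 31/6 = -11/4.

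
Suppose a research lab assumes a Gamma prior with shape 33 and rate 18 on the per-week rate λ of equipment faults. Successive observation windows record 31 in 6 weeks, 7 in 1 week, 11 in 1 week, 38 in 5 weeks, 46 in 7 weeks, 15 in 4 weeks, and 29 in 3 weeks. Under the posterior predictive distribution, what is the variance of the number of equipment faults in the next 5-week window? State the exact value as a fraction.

Total count: 31 + 7 + 11 + 38 + 46 + 15 + 29 = 177.
Total exposure: 6 + 1 + 1 + 5 + 7 + 4 + 3 = 27 weeks.
Conjugate update: add total count to the shape and total exposure to the rate, giving Gamma(210, 45).
The posterior predictive for a window of length T is Negative Binomial with variance T·α'·(β'+T)/β'² = 5·210·50/2025 = 700/27.

700/27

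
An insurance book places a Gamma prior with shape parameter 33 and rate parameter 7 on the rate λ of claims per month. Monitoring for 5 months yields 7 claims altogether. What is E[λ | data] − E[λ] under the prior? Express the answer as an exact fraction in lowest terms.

Total count 7 over total exposure 5 months.
Posterior: α' = 33 + 7 = 40, β' = 7 + 5 = 12.
Posterior mean = 40/12 = 10/3; prior mean = 33/7 = 33/7. Difference = 10/3 − 33/7 = -29/21.

-29/21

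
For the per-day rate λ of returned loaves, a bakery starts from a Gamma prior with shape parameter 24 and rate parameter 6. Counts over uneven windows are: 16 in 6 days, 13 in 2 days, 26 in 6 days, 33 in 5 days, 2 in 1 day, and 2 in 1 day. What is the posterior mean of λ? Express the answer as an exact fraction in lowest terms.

Total count: 16 + 13 + 26 + 33 + 2 + 2 = 92.
Total exposure: 6 + 2 + 6 + 5 + 1 + 1 = 21 days.
Posterior: α' = 24 + 92 = 116, β' = 6 + 21 = 27.
Posterior mean = α'/β' = 116/27.

116/27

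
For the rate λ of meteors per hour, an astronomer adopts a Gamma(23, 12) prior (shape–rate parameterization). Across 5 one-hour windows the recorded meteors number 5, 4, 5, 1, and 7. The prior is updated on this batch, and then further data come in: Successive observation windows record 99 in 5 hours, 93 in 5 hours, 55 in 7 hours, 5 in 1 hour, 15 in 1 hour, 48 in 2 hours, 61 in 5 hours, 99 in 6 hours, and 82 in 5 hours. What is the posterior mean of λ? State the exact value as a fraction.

Total count: 5 + 4 + 5 + 1 + 7 = 22.
Total exposure: 5 hours.
After the first batch: Gamma(23 + 22, 12 + 5) = Gamma(45, 17).
Total count: 99 + 93 + 55 + 5 + 15 + 48 + 61 + 99 + 82 = 557.
Total exposure: 5 + 5 + 7 + 1 + 1 + 2 + 5 + 6 + 5 = 37 hours.
After the second batch: Gamma(45 + 557, 17 + 37) = Gamma(602, 54).
Posterior mean = α'/β' = 602/54 = 301/27.

301/27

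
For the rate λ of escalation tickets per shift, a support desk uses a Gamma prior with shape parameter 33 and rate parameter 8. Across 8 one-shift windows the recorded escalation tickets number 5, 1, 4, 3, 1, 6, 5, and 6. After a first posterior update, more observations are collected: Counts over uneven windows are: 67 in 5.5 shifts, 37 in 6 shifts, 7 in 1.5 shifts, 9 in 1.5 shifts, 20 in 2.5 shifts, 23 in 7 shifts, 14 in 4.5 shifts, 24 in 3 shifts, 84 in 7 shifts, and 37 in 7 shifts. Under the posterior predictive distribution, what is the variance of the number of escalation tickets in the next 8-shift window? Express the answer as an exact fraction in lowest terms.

858464/15129

Total count: 5 + 1 + 4 + 3 + 1 + 6 + 5 + 6 = 31.
Total exposure: 8 shifts.
After the first batch: Gamma(33 + 31, 8 + 8) = Gamma(64, 16).
Total count: 67 + 37 + 7 + 9 + 20 + 23 + 14 + 24 + 84 + 37 = 322.
Total exposure: 5.5 + 6 + 1.5 + 1.5 + 2.5 + 7 + 4.5 + 3 + 7 + 7 = 45.5 shifts.
After the second batch: Gamma(64 + 322, 16 + 45.5) = Gamma(386, 123/2).
The posterior predictive for a window of length T is Negative Binomial with variance T·α'·(β'+T)/β'² = 8·386·(139/2)/(15129/4) = 858464/15129.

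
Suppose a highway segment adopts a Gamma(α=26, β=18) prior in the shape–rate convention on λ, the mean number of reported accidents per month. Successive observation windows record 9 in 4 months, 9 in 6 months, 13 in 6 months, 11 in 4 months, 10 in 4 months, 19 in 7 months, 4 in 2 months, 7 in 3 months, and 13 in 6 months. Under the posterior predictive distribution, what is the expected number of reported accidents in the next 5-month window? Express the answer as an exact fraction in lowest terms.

121/12

Total count: 9 + 9 + 13 + 11 + 10 + 19 + 4 + 7 + 13 = 95.
Total exposure: 4 + 6 + 6 + 4 + 4 + 7 + 2 + 3 + 6 = 42 months.
Posterior: α' = 26 + 95 = 121, β' = 18 + 42 = 60.
Predictive mean over a 5-month window = T·E[λ|data] = 5·121/60 = 121/12.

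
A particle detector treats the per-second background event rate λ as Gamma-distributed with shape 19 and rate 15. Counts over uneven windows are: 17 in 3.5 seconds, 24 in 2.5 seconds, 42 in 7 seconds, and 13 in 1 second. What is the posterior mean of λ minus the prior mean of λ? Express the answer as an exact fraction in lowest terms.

1174/435

Total count: 17 + 24 + 42 + 13 = 96.
Total exposure: 3.5 + 2.5 + 7 + 1 = 14 seconds.
Gamma(α, β) with Poisson data over total exposure Σt gives posterior Gamma(α+Σx, β+Σt) = Gamma(115, 29).
Posterior mean = 115/29 = 115/29; prior mean = 19/15 = 19/15. Difference = 115/29 − 19/15 = 1174/435.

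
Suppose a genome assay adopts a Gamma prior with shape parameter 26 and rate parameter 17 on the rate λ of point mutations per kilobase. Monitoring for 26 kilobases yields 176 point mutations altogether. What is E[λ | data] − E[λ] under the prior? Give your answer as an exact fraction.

Total count 176 over total exposure 26 kilobases.
Posterior: α' = 26 + 176 = 202, β' = 17 + 26 = 43.
Posterior mean = 202/43 = 202/43; prior mean = 26/17 = 26/17. Difference = 202/43 − 26/17 = 2316/731.

2316/731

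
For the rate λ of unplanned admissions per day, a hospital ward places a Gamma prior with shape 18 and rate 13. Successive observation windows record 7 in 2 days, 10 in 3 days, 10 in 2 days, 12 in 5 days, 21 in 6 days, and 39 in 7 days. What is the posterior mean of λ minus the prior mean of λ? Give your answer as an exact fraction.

Total count: 7 + 10 + 10 + 12 + 21 + 39 = 99.
Total exposure: 2 + 3 + 2 + 5 + 6 + 7 = 25 days.
Conjugate update: add total count to the shape and total exposure to the rate, giving Gamma(117, 38).
Posterior mean = 117/38 = 117/38; prior mean = 18/13 = 18/13. Difference = 117/38 − 18/13 = 837/494.

837/494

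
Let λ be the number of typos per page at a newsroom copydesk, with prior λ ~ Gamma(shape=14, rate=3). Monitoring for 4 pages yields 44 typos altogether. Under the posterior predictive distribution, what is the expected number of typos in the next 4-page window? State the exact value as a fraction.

232/7

Total count 44 over total exposure 4 pages.
Gamma(α, β) with Poisson data over total exposure Σt gives posterior Gamma(α+Σx, β+Σt) = Gamma(58, 7).
Predictive mean over a 4-page window = T·E[λ|data] = 4·58/7 = 232/7.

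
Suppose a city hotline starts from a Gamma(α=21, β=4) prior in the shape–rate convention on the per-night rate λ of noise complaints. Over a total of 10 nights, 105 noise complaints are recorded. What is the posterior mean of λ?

9

Total count 105 over total exposure 10 nights.
Posterior: α' = 21 + 105 = 126, β' = 4 + 10 = 14.
Posterior mean = α'/β' = 126/14 = 9.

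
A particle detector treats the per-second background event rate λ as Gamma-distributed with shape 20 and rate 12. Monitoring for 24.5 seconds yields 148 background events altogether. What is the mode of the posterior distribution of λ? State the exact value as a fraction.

334/73

Total count 148 over total exposure 24.5 seconds.
By Gamma–Poisson conjugacy, the posterior is Gamma(α + Σx, β + Σt) = Gamma(20 + 148, 12 + 24.5) = Gamma(168, 73/2).
Posterior mode = (α'−1)/β' = 167/(73/2) = 334/73.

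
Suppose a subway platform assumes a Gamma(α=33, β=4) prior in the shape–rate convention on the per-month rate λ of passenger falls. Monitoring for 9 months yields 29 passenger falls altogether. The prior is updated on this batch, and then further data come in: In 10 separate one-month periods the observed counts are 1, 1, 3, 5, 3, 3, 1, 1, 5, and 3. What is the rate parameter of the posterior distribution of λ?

23

Total count 29 over total exposure 9 months.
After the first batch: Gamma(33 + 29, 4 + 9) = Gamma(62, 13).
Total count: 1 + 1 + 3 + 5 + 3 + 3 + 1 + 1 + 5 + 3 = 26.
Total exposure: 10 months.
After the second batch: Gamma(62 + 26, 13 + 10) = Gamma(88, 23).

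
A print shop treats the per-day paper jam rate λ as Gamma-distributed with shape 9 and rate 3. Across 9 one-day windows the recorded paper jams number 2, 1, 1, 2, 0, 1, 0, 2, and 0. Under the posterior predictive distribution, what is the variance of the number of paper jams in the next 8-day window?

Total count: 2 + 1 + 1 + 2 + 0 + 1 + 0 + 2 + 0 = 9.
Total exposure: 9 days.
The Gamma prior is conjugate for the Poisson rate, so λ | data ~ Gamma(9+9, 3+9) = Gamma(18, 12).
The posterior predictive for a window of length T is Negative Binomial with variance T·α'·(β'+T)/β'² = 8·18·20/144 = 20.

20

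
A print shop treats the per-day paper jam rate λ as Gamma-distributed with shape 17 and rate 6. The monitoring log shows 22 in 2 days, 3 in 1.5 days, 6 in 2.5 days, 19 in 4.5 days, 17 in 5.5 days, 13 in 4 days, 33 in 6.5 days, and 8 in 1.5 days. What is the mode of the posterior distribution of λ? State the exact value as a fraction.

137/34

Total count: 22 + 3 + 6 + 19 + 17 + 13 + 33 + 8 = 121.
Total exposure: 2 + 1.5 + 2.5 + 4.5 + 5.5 + 4 + 6.5 + 1.5 = 28 days.
By Gamma–Poisson conjugacy, the posterior is Gamma(α + Σx, β + Σt) = Gamma(17 + 121, 6 + 28) = Gamma(138, 34).
Posterior mode = (α'−1)/β' = 137/34.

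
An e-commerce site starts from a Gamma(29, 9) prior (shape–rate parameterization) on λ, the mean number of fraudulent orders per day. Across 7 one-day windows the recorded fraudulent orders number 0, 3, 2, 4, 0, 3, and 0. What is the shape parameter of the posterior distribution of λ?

Total count: 0 + 3 + 2 + 4 + 0 + 3 + 0 = 12.
Total exposure: 7 days.
The Gamma prior is conjugate for the Poisson rate, so λ | data ~ Gamma(29+12, 9+7) = Gamma(41, 16).

41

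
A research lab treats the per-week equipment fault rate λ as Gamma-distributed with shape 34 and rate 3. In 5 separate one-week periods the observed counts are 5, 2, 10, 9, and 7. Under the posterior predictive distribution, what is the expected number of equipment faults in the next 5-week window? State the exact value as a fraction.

Total count: 5 + 2 + 10 + 9 + 7 = 33.
Total exposure: 5 weeks.
Gamma(α, β) with Poisson data over total exposure Σt gives posterior Gamma(α+Σx, β+Σt) = Gamma(67, 8).
Predictive mean over a 5-week window = T·E[λ|data] = 5·67/8 = 335/8.

335/8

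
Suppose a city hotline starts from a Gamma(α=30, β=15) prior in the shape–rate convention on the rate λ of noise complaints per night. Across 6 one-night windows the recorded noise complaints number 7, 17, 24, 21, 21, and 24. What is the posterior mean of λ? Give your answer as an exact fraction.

48/7

Total count: 7 + 17 + 24 + 21 + 21 + 24 = 114.
Total exposure: 6 nights.
The Gamma prior is conjugate for the Poisson rate, so λ | data ~ Gamma(30+114, 15+6) = Gamma(144, 21).
Posterior mean = α'/β' = 144/21 = 48/7.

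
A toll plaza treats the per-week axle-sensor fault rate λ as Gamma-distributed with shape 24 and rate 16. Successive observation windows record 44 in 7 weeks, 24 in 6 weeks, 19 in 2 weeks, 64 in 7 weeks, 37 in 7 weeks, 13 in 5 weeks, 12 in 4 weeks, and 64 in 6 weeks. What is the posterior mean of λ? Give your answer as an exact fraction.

301/60

Total count: 44 + 24 + 19 + 64 + 37 + 13 + 12 + 64 = 277.
Total exposure: 7 + 6 + 2 + 7 + 7 + 5 + 4 + 6 = 44 weeks.
By Gamma–Poisson conjugacy, the posterior is Gamma(α + Σx, β + Σt) = Gamma(24 + 277, 16 + 44) = Gamma(301, 60).
Posterior mean = α'/β' = 301/60.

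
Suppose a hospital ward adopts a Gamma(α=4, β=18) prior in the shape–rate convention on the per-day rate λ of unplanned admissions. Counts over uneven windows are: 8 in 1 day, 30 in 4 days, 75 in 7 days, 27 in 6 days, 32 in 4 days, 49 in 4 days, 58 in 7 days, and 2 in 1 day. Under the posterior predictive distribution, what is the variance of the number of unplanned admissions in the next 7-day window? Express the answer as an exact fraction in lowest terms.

Total count: 8 + 30 + 75 + 27 + 32 + 49 + 58 + 2 = 281.
Total exposure: 1 + 4 + 7 + 6 + 4 + 4 + 7 + 1 = 34 days.
By Gamma–Poisson conjugacy, the posterior is Gamma(α + Σx, β + Σt) = Gamma(4 + 281, 18 + 34) = Gamma(285, 52).
The posterior predictive for a window of length T is Negative Binomial with variance T·α'·(β'+T)/β'² = 7·285·59/2704 = 117705/2704.

117705/2704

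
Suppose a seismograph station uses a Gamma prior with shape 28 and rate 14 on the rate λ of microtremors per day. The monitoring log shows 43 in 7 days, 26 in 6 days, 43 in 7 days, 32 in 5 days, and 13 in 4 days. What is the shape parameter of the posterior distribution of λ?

185

Total count: 43 + 26 + 43 + 32 + 13 = 157.
Total exposure: 7 + 6 + 7 + 5 + 4 = 29 days.
Gamma(α, β) with Poisson data over total exposure Σt gives posterior Gamma(α+Σx, β+Σt) = Gamma(185, 43).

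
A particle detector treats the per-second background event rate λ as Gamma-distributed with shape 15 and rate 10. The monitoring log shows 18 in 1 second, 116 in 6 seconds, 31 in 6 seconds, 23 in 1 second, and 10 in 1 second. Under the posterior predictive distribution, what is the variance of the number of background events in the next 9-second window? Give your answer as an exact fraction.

Total count: 18 + 116 + 31 + 23 + 10 = 198.
Total exposure: 1 + 6 + 6 + 1 + 1 = 15 seconds.
Gamma(α, β) with Poisson data over total exposure Σt gives posterior Gamma(α+Σx, β+Σt) = Gamma(213, 25).
The posterior predictive for a window of length T is Negative Binomial with variance T·α'·(β'+T)/β'² = 9·213·34/625 = 65178/625.

65178/625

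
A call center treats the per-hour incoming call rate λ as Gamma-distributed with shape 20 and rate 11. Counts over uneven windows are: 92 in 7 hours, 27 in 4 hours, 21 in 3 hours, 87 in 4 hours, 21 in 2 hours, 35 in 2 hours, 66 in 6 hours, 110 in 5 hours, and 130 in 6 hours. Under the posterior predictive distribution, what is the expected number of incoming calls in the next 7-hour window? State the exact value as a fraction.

4263/50

Total count: 92 + 27 + 21 + 87 + 21 + 35 + 66 + 110 + 130 = 589.
Total exposure: 7 + 4 + 3 + 4 + 2 + 2 + 6 + 5 + 6 = 39 hours.
Conjugate update: add total count to the shape and total exposure to the rate, giving Gamma(609, 50).
Predictive mean over a 7-hour window = T·E[λ|data] = 7·609/50 = 4263/50.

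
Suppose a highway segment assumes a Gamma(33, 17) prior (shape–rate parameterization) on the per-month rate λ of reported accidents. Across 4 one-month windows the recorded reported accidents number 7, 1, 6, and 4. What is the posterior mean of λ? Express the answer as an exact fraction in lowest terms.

Total count: 7 + 1 + 6 + 4 = 18.
Total exposure: 4 months.
The Gamma prior is conjugate for the Poisson rate, so λ | data ~ Gamma(33+18, 17+4) = Gamma(51, 21).
Posterior mean = α'/β' = 51/21 = 17/7.

17/7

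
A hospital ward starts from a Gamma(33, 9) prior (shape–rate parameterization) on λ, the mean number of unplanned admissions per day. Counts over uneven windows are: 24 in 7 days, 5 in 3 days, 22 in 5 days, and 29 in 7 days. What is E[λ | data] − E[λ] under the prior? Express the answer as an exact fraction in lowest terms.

-2/93

Total count: 24 + 5 + 22 + 29 = 80.
Total exposure: 7 + 3 + 5 + 7 = 22 days.
By Gamma–Poisson conjugacy, the posterior is Gamma(α + Σx, β + Σt) = Gamma(33 + 80, 9 + 22) = Gamma(113, 31).
Posterior mean = 113/31 = 113/31; prior mean = 33/9 = 11/3. Difference = 113/31 − 11/3 = -2/93.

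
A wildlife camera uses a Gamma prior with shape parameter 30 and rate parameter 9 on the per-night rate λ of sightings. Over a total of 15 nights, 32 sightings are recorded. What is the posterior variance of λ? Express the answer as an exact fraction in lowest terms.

Total count 32 over total exposure 15 nights.
Gamma(α, β) with Poisson data over total exposure Σt gives posterior Gamma(α+Σx, β+Σt) = Gamma(62, 24).
Posterior variance = α'/β'² = 62/576 = 31/288.

31/288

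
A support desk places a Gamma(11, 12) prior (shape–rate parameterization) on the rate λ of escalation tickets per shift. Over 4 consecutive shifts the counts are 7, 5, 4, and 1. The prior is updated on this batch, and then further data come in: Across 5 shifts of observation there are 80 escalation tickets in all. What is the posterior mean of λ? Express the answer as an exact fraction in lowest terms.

36/7

Total count: 7 + 5 + 4 + 1 = 17.
Total exposure: 4 shifts.
After the first batch: Gamma(11 + 17, 12 + 4) = Gamma(28, 16).
Total count 80 over total exposure 5 shifts.
After the second batch: Gamma(28 + 80, 16 + 5) = Gamma(108, 21).
Posterior mean = α'/β' = 108/21 = 36/7.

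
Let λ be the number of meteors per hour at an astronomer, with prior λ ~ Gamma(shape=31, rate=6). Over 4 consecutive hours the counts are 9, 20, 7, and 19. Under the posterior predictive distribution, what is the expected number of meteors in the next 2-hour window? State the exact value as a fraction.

Total count: 9 + 20 + 7 + 19 = 55.
Total exposure: 4 hours.
By Gamma–Poisson conjugacy, the posterior is Gamma(α + Σx, β + Σt) = Gamma(31 + 55, 6 + 4) = Gamma(86, 10).
Predictive mean over a 2-hour window = T·E[λ|data] = 2·86/10 = 86/5.

86/5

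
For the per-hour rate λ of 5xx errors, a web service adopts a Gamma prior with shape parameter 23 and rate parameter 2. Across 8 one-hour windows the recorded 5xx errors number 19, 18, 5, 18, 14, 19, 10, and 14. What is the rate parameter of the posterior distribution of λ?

Total count: 19 + 18 + 5 + 18 + 14 + 19 + 10 + 14 = 117.
Total exposure: 8 hours.
Posterior: α' = 23 + 117 = 140, β' = 2 + 8 = 10.

10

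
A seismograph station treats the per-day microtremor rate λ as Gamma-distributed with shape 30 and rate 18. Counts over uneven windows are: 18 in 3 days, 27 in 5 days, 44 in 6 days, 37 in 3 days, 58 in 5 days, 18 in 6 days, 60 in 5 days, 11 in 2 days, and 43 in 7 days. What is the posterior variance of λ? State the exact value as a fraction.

173/1800

Total count: 18 + 27 + 44 + 37 + 58 + 18 + 60 + 11 + 43 = 316.
Total exposure: 3 + 5 + 6 + 3 + 5 + 6 + 5 + 2 + 7 = 42 days.
Gamma(α, β) with Poisson data over total exposure Σt gives posterior Gamma(α+Σx, β+Σt) = Gamma(346, 60).
Posterior variance = α'/β'² = 346/3600 = 173/1800.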